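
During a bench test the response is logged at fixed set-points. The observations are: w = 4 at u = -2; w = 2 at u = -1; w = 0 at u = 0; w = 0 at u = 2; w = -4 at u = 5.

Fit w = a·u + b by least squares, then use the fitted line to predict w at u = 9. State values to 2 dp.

ŵ = -8.01

Forming MᵀM = [[34, 4]; [4, 5]] and Mᵀw = [-30, 2]ᵀ gives MᵀM·[a, b]ᵀ = Mᵀw.
Determinant 34·5 − 4² = 154.
a = ((-30)·5 − 4·2)/154 = -79/77; b = (34·2 − 4·(-30))/154 = 94/77.
At u = 9: ŵ = (-79/77)·(9) + (94/77)·(1) = -617/77.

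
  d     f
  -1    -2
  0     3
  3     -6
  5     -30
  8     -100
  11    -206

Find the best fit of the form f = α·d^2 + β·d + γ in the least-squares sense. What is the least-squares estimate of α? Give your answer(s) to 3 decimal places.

α = -2.035

Sums needed: Σd^2·d^2 = 19444, Σd^2·d = 1994, Σd^2 = 220, Σd·d = 220, Σd = 26, Σ1 = 6.
And Σd^2·f = -32132, Σd·f = -3232, Σf = -341.
Normal equations: [[19444, 1994, 220]; [1994, 220, 26]; [220, 26, 6]]·[α, β, γ]ᵀ = [-32132, -3232, -341]ᵀ.
Inverting the 3×3 Gram matrix, [α, β, γ]ᵀ = [-20081/9870, 2384/705, 10243/3290]ᵀ.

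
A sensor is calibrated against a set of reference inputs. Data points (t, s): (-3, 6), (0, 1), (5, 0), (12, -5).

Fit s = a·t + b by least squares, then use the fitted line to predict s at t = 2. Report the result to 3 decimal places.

ŝ = 1.488

Entries of MᵀM: Σt·t = 178, Σt = 14, Σ1 = 4.
For Mᵀs: Σt·s = -78, Σs = 2.
det = 178·4 − 14² = 516.
a = ((-78)·4 − 14·2)/516 = -85/129; b = (178·2 − 14·(-78))/516 = 362/129.
At t = 2: ŝ = (-85/129)·(2) + (362/129)·(1) = 64/43.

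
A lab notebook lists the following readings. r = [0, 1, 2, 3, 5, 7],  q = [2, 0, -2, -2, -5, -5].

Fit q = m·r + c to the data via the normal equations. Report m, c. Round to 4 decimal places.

m = -1.0000, c = 1.0000

Sums needed: Σr·r = 88, Σr = 18, Σ1 = 6.
Right-hand side: Σr·q = -70, Σq = -12.
XᵀX·[m, c]ᵀ = Xᵀq becomes [[88, 18]; [18, 6]]·[m, c]ᵀ = [-70, -12]ᵀ.
det = 88·6 − 18² = 204.
m = ((-70)·6 − 18·(-12))/204 = -1; c = (88·(-12) − 18·(-70))/204 = 1.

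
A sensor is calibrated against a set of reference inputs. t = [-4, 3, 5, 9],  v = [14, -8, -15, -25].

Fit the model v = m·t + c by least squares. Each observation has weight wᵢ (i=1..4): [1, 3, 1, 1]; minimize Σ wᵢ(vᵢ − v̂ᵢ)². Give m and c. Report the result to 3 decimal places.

With design matrix A, AᵀWA = [[149, 19]; [19, 6]] and AᵀWv = [-428, -50]ᵀ.
Eliminating c: 6·(row 1) − 19·(row 2) gives 533·m = 6·(-428) − 19·(-50) = -1618, so m = -1618/533.
Then c = ((-50) − 19·(-1618/533))/6 = 682/533.

m = -3.036, c = 1.280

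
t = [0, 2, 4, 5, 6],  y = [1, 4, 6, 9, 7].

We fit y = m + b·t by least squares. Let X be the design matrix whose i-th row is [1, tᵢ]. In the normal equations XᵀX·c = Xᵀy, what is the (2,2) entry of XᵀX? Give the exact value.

81

Row 2 ↔ basis t, column 2 ↔ basis t, so (XᵀX)_{2,2} = Σᵢ (t)·(t) = (0)·(0) + (2)·(2) + (4)·(4) + (5)·(5) + (6)·(6) = 81.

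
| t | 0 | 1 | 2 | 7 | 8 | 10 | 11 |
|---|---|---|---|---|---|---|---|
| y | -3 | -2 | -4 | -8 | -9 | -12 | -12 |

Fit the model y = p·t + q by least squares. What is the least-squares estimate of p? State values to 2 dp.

p = -0.92

Normal-equation sums: Σt·t = 339, Σt = 39, Σ1 = 7.
For Aᵀy: Σt·y = -390, Σy = -50.
det = 339·7 − 39² = 852.
p = ((-390)·7 − 39·(-50))/852 = -65/71; q = (339·(-50) − 39·(-390))/852 = -145/71.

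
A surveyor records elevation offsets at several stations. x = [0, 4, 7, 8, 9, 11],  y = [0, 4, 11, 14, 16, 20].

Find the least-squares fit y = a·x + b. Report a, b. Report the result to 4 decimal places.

The normal system MᵀM·[a, b]ᵀ = Mᵀy is [[331, 39]; [39, 6]]·[a, b]ᵀ = [569, 65]ᵀ.
det = 331·6 − 39² = 465.
a = (569·6 − 39·65)/465 = 293/155; b = (331·65 − 39·569)/465 = -676/465.

a = 1.8903, b = -1.4538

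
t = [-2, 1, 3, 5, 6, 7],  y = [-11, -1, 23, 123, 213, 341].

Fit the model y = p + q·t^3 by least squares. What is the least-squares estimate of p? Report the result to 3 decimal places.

Setting ∂/∂p … = 0 gives: 6·p + 704·q = 688;  704·p + 180724·q = 179054.
Eliminating q: 180724·(row 1) − 704·(row 2) gives 588728·p = 180724·688 − 704·179054 = -1715904, so p = -214488/73591.
Then q = (179054 − 704·(-214488/73591))/180724 = 147493/147182.

p = -2.915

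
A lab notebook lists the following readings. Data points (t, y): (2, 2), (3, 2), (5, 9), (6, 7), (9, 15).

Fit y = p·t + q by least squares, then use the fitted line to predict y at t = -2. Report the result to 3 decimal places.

ŷ = -6.300

Sums needed: Σt·t = 155, Σt = 25, Σ1 = 5.
Moment sums: Σt·y = 232, Σy = 35.
Normal equations: [[155, 25]; [25, 5]]·[p, q]ᵀ = [232, 35]ᵀ.
Δ = 155·5 − 25² = 150.
p = (232·5 − 25·35)/150 = 19/10; q = (155·35 − 25·232)/150 = -5/2.
At t = -2: ŷ = (19/10)·(-2) + (-5/2)·(1) = -63/10.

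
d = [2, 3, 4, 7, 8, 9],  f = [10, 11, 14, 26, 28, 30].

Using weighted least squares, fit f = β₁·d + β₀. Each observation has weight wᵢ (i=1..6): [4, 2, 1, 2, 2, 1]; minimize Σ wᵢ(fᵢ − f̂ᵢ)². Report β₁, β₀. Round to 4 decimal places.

β₁ = 3.1014, β₀ = 3.1014

The normal equations are: 357·β₁ + 57·β₀ = 1284;  57·β₁ + 12·β₀ = 214.
(Σwᵢ·d·d = 357, Σwᵢ·d = 57, Σwᵢ·1 = 12, Σwᵢ·d·f = 1284, Σwᵢ·f = 214.)
Δ = 357·12 − 57² = 1035.
β₁ = (1284·12 − 57·214)/1035 = 214/69; β₀ = (357·214 − 57·1284)/1035 = 214/69.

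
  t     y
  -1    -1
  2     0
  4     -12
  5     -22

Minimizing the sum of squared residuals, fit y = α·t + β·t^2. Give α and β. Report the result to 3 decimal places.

Normal-equation sums: Σt·t = 46, Σt·t^2 = 196, Σt^2·t^2 = 898.
For Aᵀy: Σt·y = -157, Σt^2·y = -743.
So AᵀA·[α, β]ᵀ = Aᵀy: [[46, 196]; [196, 898]]·[α, β]ᵀ = [-157, -743]ᵀ.
Determinant 46·898 − 196² = 2892.
α = ((-157)·898 − 196·(-743))/2892 = 2321/1446; β = (46·(-743) − 196·(-157))/2892 = -1703/1446.

α = 1.605, β = -1.178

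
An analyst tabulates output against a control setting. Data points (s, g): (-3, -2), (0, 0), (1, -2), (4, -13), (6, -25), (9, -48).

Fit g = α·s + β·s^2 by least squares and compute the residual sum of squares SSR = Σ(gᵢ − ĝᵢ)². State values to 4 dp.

SSR = 3.8247

The normal system AᵀA·[α, β]ᵀ = Aᵀg is [[143, 983]; [983, 8195]]·[α, β]ᵀ = [-630, -5016]ᵀ.
Δ = 143·8195 − 983² = 205596.
α = ((-630)·8195 − 983·(-5016))/205596 = -38687/34266; β = (143·(-5016) − 983·(-630))/205596 = -16333/34266.
Residuals: -6266/5711, 0, -2252/5711, -4897/5711, -6090/5711, 4398/5711; SSR = 21843/5711.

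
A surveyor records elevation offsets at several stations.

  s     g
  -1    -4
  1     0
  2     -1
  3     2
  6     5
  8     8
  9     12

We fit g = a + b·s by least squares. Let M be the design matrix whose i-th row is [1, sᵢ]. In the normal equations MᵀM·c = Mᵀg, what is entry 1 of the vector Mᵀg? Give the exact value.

22

Entry 1 ↔ basis 1, so (Mᵀg)_{1} = Σᵢ gᵢ = (1)·(-4) + (1)·(0) + (1)·(-1) + (1)·(2) + (1)·(5) + (1)·(8) + (1)·(12) = 22.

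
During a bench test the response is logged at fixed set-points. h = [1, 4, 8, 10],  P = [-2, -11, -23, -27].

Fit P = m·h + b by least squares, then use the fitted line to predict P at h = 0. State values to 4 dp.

MᵀM·[m, b]ᵀ = MᵀP reads: 181·m + 23·b = -500;  23·m + 4·b = -63.
(Σh·h = 181, Σh = 23, Σ1 = 4, Σh·P = -500, ΣP = -63.)
det = 181·4 − 23² = 195.
m = ((-500)·4 − 23·(-63))/195 = -551/195; b = (181·(-63) − 23·(-500))/195 = 97/195.
At h = 0: P̂ = (-551/195)·(0) + (97/195)·(1) = 97/195.

P̂ = 0.4974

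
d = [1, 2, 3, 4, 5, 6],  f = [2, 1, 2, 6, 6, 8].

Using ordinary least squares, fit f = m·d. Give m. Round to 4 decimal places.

m = 1.2308

The normal equations are: 91·m = 112.
(Σd·d = 91, Σd·f = 112.)
m = 112/91 = 1.23077.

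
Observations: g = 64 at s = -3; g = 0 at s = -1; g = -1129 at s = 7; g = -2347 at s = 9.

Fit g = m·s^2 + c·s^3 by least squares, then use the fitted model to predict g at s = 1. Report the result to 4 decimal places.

The normal equations are: 9044·m + 75612·c = -244852;  75612·m + 649820·c = -2099938.
(Σs^2·s^2 = 9044, Σs^2·s^3 = 75612, Σs^3·s^3 = 649820, Σs^2·g = -244852, Σs^3·g = -2099938.)
Δ = 9044·649820 − 75612² = 159797536.
m = ((-244852)·649820 − 75612·(-2099938))/159797536 = -41151823/19974692; c = (9044·(-2099938) − 75612·(-244852))/159797536 = -59761231/19974692.
At s = 1: ĝ = (-41151823/19974692)·(1) + (-59761231/19974692)·(1) = -50456527/9987346.

ĝ = -5.0520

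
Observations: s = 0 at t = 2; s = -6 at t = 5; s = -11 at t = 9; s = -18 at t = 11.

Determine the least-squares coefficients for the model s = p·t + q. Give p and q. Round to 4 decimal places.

With design matrix A, AᵀA = [[231, 27]; [27, 4]] and Aᵀs = [-327, -35]ᵀ.
Eliminating q: 4·(row 1) − 27·(row 2) gives 195·p = 4·(-327) − 27·(-35) = -363, so p = -121/65.
Then q = ((-35) − 27·(-121/65))/4 = 248/65.

p = -1.8615, q = 3.8154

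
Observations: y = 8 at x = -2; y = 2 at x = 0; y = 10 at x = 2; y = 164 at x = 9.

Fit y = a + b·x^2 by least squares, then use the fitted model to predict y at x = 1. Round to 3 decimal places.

ŷ = 3.332

Compute the Gram sums: Σ1 = 4, Σx^2 = 89, Σx^2·x^2 = 6593.
Right-hand side: Σy = 184, Σx^2·y = 13356.
AᵀA·[a, b]ᵀ = Aᵀy becomes [[4, 89]; [89, 6593]]·[a, b]ᵀ = [184, 13356]ᵀ.
Determinant 4·6593 − 89² = 18451.
a = (184·6593 − 89·13356)/18451 = 24428/18451; b = (4·13356 − 89·184)/18451 = 37048/18451.
At x = 1: ŷ = (24428/18451)·(1) + (37048/18451)·(1) = 61476/18451.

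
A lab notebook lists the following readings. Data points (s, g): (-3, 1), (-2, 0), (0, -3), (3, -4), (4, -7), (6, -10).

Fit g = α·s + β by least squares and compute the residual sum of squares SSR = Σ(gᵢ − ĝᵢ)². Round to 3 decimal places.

SSR = 4.221

With design matrix M, MᵀM = [[74, 8]; [8, 6]] and Mᵀg = [-103, -23]ᵀ.
Eliminating β: 6·(row 1) − 8·(row 2) gives 380·α = 6·(-103) − 8·(-23) = -434, so α = -217/190.
Then β = ((-23) − 8·(-217/190))/6 = -439/190.
Residuals: -11/95, 1/38, -131/190, 33/19, -23/190, -159/190; SSR = 401/95.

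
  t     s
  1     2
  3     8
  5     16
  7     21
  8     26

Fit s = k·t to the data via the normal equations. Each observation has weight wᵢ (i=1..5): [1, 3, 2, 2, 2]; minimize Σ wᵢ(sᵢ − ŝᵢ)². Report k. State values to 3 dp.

k = 3.105

Entries of AᵀWA: Σwᵢ·t·t = 304.
Right-hand side: Σwᵢ·t·s = 944.
Normal equations: [[304]]·[k]ᵀ = [944]ᵀ.
k = 944/304 = 3.10526.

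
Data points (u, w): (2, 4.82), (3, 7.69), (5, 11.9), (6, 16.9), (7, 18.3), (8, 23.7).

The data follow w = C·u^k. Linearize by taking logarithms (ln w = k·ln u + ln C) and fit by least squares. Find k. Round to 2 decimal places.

Linearized form: ln w = k·ln u + ln C. From the 6 transformed points,
Σln u = 9.2183, Σ(ln u)² = 15.5987, Σln w = 14.9889, Σln u·ln w = 24.6219.
Equations: 15.5987·k + 9.2183·ln C = 24.6219;  9.2183·k + 6·ln C = 14.9889.
Solving (det = 8.6152): k = 1.10956, ln C = 0.79344.

k = 1.11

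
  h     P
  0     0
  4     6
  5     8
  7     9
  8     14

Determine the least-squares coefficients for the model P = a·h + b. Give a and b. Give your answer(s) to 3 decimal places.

Normal-equation sums: Σh·h = 154, Σh = 24, Σ1 = 5.
Right-hand side: Σh·P = 239, ΣP = 37.
Δ = 154·5 − 24² = 194.
a = (239·5 − 24·37)/194 = 307/194; b = (154·37 − 24·239)/194 = -19/97.

a = 1.582, b = -0.196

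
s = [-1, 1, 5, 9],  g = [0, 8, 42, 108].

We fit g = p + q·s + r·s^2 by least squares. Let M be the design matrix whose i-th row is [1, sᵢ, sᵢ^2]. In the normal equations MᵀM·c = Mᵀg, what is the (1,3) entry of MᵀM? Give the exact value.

Row 1 ↔ basis 1, column 3 ↔ basis s^2, so (MᵀM)_{1,3} = Σᵢ s^2 = (1)·(1) + (1)·(1) + (1)·(25) + (1)·(81) = 108.

108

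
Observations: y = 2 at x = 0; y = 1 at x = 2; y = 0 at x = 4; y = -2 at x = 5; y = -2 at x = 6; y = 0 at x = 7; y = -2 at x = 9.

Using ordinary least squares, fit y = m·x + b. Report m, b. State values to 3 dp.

m = -0.430, b = 1.601

Entries of AᵀA: Σx·x = 211, Σx = 33, Σ1 = 7.
Right-hand side: Σx·y = -38, Σy = -3.
AᵀA·[m, b]ᵀ = Aᵀy becomes [[211, 33]; [33, 7]]·[m, b]ᵀ = [-38, -3]ᵀ.
Δ = 211·7 − 33² = 388.
m = ((-38)·7 − 33·(-3))/388 = -167/388; b = (211·(-3) − 33·(-38))/388 = 621/388.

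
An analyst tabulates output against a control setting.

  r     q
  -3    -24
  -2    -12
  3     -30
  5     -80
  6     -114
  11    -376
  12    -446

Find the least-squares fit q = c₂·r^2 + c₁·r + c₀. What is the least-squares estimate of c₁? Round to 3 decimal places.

Compute the Gram sums: Σr^2·r^2 = 37476, Σr^2·r = 3392, Σr^2 = 348, Σr·r = 348, Σr = 32, Σ1 = 7.
For Mᵀq: Σr^2·q = -116358, Σr·q = -10566, Σq = -1082.
So MᵀM·[c₂, c₁, c₀]ᵀ = Mᵀq: [[37476, 3392, 348]; [3392, 348, 32]; [348, 32, 7]]·[c₂, c₁, c₀]ᵀ = [-116358, -10566, -1082]ᵀ.
Solving the 3×3 system (Gaussian elimination) gives c₂ = -2186431/722362, c₁ = -601809/722362, c₀ = -104272/361181.

c₁ = -0.833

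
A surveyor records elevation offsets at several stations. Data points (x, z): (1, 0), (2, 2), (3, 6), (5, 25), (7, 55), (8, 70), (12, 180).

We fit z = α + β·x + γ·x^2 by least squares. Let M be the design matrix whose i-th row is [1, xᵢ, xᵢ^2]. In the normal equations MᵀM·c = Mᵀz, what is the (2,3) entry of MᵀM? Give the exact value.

Row 2 ↔ basis x, column 3 ↔ basis x^2, so (MᵀM)_{2,3} = Σᵢ (x)·(x^2) = (1)·(1) + (2)·(4) + (3)·(9) + (5)·(25) + (7)·(49) + (8)·(64) + (12)·(144) = 2744.

2744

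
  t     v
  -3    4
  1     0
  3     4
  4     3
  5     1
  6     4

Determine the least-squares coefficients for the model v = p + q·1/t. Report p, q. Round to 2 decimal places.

With design matrix A, AᵀA = [[6, 97/60]; [97/60, 541/400]] and Aᵀv = [16, 97/60]ᵀ.
Determinant 6·(541/400) − (97/60)² = 3961/720.
p = (16·(541/400) − (97/60)·(97/60))/(3961/720) = 13699/3961; q = (6·(97/60) − (97/60)·16)/(3961/720) = -11640/3961.

p = 3.46, q = -2.94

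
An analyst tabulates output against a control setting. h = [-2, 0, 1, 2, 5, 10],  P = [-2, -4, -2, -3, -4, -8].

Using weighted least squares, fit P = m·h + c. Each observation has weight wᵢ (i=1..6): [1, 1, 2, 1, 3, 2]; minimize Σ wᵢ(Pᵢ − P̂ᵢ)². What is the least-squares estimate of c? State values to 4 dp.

Entries of XᵀWX: Σwᵢ·h·h = 285, Σwᵢ·h = 37, Σwᵢ·1 = 10.
For XᵀWP: Σwᵢ·h·P = -226, Σwᵢ·P = -41.
Normal equations: [[285, 37]; [37, 10]]·[m, c]ᵀ = [-226, -41]ᵀ.
Eliminating c: 10·(row 1) − 37·(row 2) gives 1481·m = 10·(-226) − 37·(-41) = -743, so m = -743/1481.
Then c = ((-41) − 37·(-743/1481))/10 = -3323/1481.

c = -2.2438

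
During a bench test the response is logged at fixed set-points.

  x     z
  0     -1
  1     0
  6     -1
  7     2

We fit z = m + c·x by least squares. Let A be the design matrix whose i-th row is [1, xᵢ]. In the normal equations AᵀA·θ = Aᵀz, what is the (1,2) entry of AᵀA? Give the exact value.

14

Row 1 ↔ basis 1, column 2 ↔ basis x, so (AᵀA)_{1,2} = Σᵢ x = (1)·(0) + (1)·(1) + (1)·(6) + (1)·(7) = 14.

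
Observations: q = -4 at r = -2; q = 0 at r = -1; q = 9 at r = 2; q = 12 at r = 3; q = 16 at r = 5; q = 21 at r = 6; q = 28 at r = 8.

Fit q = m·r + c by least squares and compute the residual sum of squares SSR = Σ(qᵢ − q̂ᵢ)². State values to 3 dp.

Compute the Gram sums: Σr·r = 143, Σr = 21, Σ1 = 7.
Moment sums: Σr·q = 492, Σq = 82.
XᵀX·[m, c]ᵀ = Xᵀq becomes [[143, 21]; [21, 7]]·[m, c]ᵀ = [492, 82]ᵀ.
Δ = 143·7 − 21² = 560.
m = (492·7 − 21·82)/560 = 123/40; c = (143·82 − 21·492)/560 = 697/280.
Residuals: -19/56, 41/70, 101/280, 2/7, -261/140, 17/280, 51/56; SSR = 697/140.

SSR = 4.979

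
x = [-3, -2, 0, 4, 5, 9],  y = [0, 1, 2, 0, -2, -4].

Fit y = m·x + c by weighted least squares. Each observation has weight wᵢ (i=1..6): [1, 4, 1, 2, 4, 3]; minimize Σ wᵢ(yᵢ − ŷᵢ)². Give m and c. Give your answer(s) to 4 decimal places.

The normal system AᵀWA·[m, c]ᵀ = AᵀWy is [[400, 44]; [44, 15]]·[m, c]ᵀ = [-156, -14]ᵀ.
Determinant 400·15 − 44² = 4064.
m = ((-156)·15 − 44·(-14))/4064 = -431/1016; c = (400·(-14) − 44·(-156))/4064 = 79/254.

m = -0.4242, c = 0.3110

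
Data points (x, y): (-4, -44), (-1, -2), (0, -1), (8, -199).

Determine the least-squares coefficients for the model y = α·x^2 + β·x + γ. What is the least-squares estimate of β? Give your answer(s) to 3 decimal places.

β = -1.047

With design matrix M, MᵀM = [[4353, 447, 81]; [447, 81, 3]; [81, 3, 4]] and Mᵀy = [-13442, -1414, -246]ᵀ.
Inverting the 3×3 Gram matrix, [α, β, γ]ᵀ = [-6379/2148, -11243/10740, -517/895]ᵀ.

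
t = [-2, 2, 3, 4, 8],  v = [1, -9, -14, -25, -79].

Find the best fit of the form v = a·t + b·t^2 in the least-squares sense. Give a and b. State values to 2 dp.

The normal system MᵀM·[a, b]ᵀ = Mᵀv is [[97, 603]; [603, 4465]]·[a, b]ᵀ = [-794, -5614]ᵀ.
det = 97·4465 − 603² = 69496.
a = ((-794)·4465 − 603·(-5614))/69496 = -19996/8687; b = (97·(-5614) − 603·(-794))/69496 = -8222/8687.

a = -2.30, b = -0.95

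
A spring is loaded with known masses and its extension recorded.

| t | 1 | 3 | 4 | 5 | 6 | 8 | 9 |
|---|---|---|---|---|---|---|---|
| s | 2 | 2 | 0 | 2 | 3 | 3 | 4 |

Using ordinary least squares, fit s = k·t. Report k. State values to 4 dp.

k = 0.4138

Normal-equation sums: Σt·t = 232.
And Σt·s = 96.
Hence k = 96 / 232 ≈ 0.413793.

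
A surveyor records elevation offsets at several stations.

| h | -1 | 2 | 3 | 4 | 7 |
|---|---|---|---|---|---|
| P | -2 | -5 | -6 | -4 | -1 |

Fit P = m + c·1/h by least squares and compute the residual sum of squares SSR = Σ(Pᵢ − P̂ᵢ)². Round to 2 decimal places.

SSR = 11.62

Setting ∂/∂m … = 0 gives: 5·m + (19/84)·c = -18;  (19/84)·m + (10189/7056)·c = -51/14.
(Σ1 = 5, Σ1/h = 19/84, Σ1/h·1/h = 10189/7056, ΣP = -18, Σ1/h·P = -51/14.)
Eliminating c: (10189/7056)·(row 1) − (19/84)·(row 2) gives (6323/882)·m = (10189/7056)·(-18) − (19/84)·(-51/14) = -4933/196, so m = -44397/12646.
Then c = ((-51/14) − (19/84)·(-44397/12646))/(10189/7056) = -12474/6323.
Residuals: -5843/12646, -6359/12646, -23163/12646, 25/6323, 35315/12646; SSR = 73472/6323.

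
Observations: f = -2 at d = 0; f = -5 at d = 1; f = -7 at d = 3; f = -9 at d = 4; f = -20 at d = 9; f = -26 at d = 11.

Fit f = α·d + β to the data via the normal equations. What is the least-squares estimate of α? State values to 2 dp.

α = -2.12

Forming XᵀX = [[228, 28]; [28, 6]] and Xᵀf = [-528, -69]ᵀ gives XᵀX·[α, β]ᵀ = Xᵀf.
Determinant 228·6 − 28² = 584.
α = ((-528)·6 − 28·(-69))/584 = -309/146; β = (228·(-69) − 28·(-528))/584 = -237/146.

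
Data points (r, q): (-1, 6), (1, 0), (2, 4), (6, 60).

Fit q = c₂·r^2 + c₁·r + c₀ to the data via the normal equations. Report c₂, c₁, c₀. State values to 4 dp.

Normal-equation sums: Σr^2·r^2 = 1314, Σr^2·r = 224, Σr^2 = 42, Σr·r = 42, Σr = 8, Σ1 = 4.
Right-hand side: Σr^2·q = 2182, Σr·q = 362, Σq = 70.
AᵀA·[c₂, c₁, c₀]ᵀ = Aᵀq becomes [[1314, 224, 42]; [224, 42, 8]; [42, 8, 4]]·[c₂, c₁, c₀]ᵀ = [2182, 362, 70]ᵀ.
Row-reducing yields c₂ = 3271/1549, c₁ = -4387/1549, c₀ = 1536/1549.

c₂ = 2.1117, c₁ = -2.8321, c₀ = 0.9916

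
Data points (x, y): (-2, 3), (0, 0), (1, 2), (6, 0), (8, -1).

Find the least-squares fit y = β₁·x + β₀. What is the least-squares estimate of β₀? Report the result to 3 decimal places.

β₀ = 1.618

AᵀA·[β₁, β₀]ᵀ = Aᵀy reads: 105·β₁ + 13·β₀ = -12;  13·β₁ + 5·β₀ = 4.
Eliminating β₀: 5·(row 1) − 13·(row 2) gives 356·β₁ = 5·(-12) − 13·4 = -112, so β₁ = -28/89.
Then β₀ = (4 − 13·(-28/89))/5 = 144/89.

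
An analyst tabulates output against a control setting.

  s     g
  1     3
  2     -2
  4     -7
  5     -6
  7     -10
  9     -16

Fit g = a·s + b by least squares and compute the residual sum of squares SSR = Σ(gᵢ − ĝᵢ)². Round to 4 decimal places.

Compute the Gram sums: Σs·s = 176, Σs = 28, Σ1 = 6.
Moment sums: Σs·g = -273, Σg = -38.
Δ = 176·6 − 28² = 272.
a = ((-273)·6 − 28·(-38))/272 = -287/136; b = (176·(-38) − 28·(-273))/272 = 239/68.
Residuals: 217/136, -22/17, -141/68, 141/136, 171/136, -71/136; SSR = 1557/136.

SSR = 11.4485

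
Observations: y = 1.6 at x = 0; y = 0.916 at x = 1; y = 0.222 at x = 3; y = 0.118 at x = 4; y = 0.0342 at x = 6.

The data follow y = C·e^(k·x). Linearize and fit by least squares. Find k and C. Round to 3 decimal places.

k = -0.650, C = 1.638

With ln yᵢ as the transformed response and xᵢ as the regressor:
Σx = 14.0000, Σ(x)² = 62.0000, Σln y = -6.6354, Σx·ln y = -33.4044.
Equations: 62.0000·k + 14.0000·ln C = -33.4044;  14.0000·k + 5·ln C = -6.6354.
Δ = 62.0000·5 − (14.0000)² = 114.0000; k = (-33.4044·5 − 14.0000·-6.6354)/114.0000 = -0.65023, ln C = (62.0000·-6.6354 − 14.0000·-33.4044)/114.0000 = 0.49357, so C = exp(0.49357) = 1.63815.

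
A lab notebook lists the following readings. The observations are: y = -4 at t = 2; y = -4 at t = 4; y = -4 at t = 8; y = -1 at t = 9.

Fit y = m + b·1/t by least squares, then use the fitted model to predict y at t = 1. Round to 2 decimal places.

The normal equations are: 4·m + (71/72)·b = -13;  (71/72)·m + (1765/5184)·b = -65/18.
Determinant 4·(1765/5184) − (71/72)² = 673/1728.
m = ((-13)·(1765/5184) − (71/72)·(-65/18))/(673/1728) = -1495/673; b = (4·(-65/18) − (71/72)·(-13))/(673/1728) = -2808/673.
At t = 1: ŷ = (-1495/673)·(1) + (-2808/673)·(1) = -4303/673.

ŷ = -6.39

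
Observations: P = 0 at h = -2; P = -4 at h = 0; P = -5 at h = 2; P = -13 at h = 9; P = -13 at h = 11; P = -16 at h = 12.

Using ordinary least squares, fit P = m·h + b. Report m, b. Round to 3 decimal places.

m = -1.036, b = -2.973

The normal equations are: 354·m + 32·b = -462;  32·m + 6·b = -51.
Determinant 354·6 − 32² = 1100.
m = ((-462)·6 − 32·(-51))/1100 = -57/55; b = (354·(-51) − 32·(-462))/1100 = -327/110.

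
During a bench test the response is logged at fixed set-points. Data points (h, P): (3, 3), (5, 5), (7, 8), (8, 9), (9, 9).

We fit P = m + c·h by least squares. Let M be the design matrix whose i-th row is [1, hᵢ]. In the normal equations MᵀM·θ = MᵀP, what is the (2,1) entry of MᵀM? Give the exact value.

32

Row 2 ↔ basis h, column 1 ↔ basis 1, so (MᵀM)_{2,1} = Σᵢ h = (3)·(1) + (5)·(1) + (7)·(1) + (8)·(1) + (9)·(1) = 32.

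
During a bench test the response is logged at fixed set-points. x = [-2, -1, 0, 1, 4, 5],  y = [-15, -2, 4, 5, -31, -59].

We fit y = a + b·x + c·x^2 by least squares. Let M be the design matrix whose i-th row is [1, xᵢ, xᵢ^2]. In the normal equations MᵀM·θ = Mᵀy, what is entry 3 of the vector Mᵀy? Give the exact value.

-2028

Entry 3 ↔ basis x^2, so (Mᵀy)_{3} = Σᵢ (x^2)·yᵢ = (4)·(-15) + (1)·(-2) + (0)·(4) + (1)·(5) + (16)·(-31) + (25)·(-59) = -2028.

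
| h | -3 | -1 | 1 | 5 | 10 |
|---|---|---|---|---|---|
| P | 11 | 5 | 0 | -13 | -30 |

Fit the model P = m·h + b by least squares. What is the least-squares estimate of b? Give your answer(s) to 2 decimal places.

Forming AᵀA = [[136, 12]; [12, 5]] and AᵀP = [-403, -27]ᵀ gives AᵀA·[m, b]ᵀ = AᵀP.
Eliminating b: 5·(row 1) − 12·(row 2) gives 536·m = 5·(-403) − 12·(-27) = -1691, so m = -1691/536.
Then b = ((-27) − 12·(-1691/536))/5 = 291/134.

b = 2.17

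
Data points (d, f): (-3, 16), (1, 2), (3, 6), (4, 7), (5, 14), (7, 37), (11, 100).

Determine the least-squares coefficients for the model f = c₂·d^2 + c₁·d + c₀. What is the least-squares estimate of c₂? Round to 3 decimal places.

c₂ = 1.003

Forming MᵀM = [[18086, 1864, 230]; [1864, 230, 28]; [230, 28, 7]] and Mᵀf = [14575, 1429, 182]ᵀ gives MᵀM·[c₂, c₁, c₀]ᵀ = Mᵀf.
Row-reducing yields c₂ = 20909/20838, c₁ = -2565329/1229442, c₀ = 282203/204907.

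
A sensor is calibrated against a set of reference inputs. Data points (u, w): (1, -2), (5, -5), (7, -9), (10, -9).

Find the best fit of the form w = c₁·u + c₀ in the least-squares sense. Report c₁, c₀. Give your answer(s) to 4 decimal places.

c₁ = -0.8480, c₀ = -1.3743

Setting ∂/∂c₁ … = 0 gives: 175·c₁ + 23·c₀ = -180;  23·c₁ + 4·c₀ = -25.
(Σu·u = 175, Σu = 23, Σ1 = 4, Σu·w = -180, Σw = -25.)
det = 175·4 − 23² = 171.
c₁ = ((-180)·4 − 23·(-25))/171 = -145/171; c₀ = (175·(-25) − 23·(-180))/171 = -235/171.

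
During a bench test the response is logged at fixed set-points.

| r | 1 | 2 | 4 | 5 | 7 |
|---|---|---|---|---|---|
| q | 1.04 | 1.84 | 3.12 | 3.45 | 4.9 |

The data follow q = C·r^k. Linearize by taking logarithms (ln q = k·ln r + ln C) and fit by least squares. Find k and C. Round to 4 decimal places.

k = 0.7762, C = 1.0493

Let Y = ln q. Fitting Y = k·ln r + ln C by least squares:
XᵀX = [[8.7791, 5.6348]; [5.6348, 5]], rhs = [7.0856, 4.6144]ᵀ  (here Σln r = 5.6348, Σ(ln r)² = 8.7791, Σln q = 4.6144, Σln r·ln q = 7.0856).
Solving (det = 12.1448): k = 0.77620, ln C = 0.04814, so C = exp(0.04814) = 1.04932.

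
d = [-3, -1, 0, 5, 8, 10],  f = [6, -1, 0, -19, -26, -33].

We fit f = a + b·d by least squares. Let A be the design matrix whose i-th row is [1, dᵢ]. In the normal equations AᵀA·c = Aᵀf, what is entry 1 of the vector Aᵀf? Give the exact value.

Entry 1 ↔ basis 1, so (Aᵀf)_{1} = Σᵢ fᵢ = (1)·(6) + (1)·(-1) + (1)·(0) + (1)·(-19) + (1)·(-26) + (1)·(-33) = -73.

-73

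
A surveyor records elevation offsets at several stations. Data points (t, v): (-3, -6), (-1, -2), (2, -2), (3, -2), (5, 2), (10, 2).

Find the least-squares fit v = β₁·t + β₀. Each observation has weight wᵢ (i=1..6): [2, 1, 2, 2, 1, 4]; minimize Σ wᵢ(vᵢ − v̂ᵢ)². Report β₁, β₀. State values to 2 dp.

β₁ = 0.56, β₀ = -3.24

Setting ∂/∂β₁ … = 0 gives: 470·β₁ + 48·β₀ = 108;  48·β₁ + 12·β₀ = -12.
(Σwᵢ·t·t = 470, Σwᵢ·t = 48, Σwᵢ·1 = 12, Σwᵢ·t·v = 108, Σwᵢ·v = -12.)
det = 470·12 − 48² = 3336.
β₁ = (108·12 − 48·(-12))/3336 = 78/139; β₀ = (470·(-12) − 48·108)/3336 = -451/139.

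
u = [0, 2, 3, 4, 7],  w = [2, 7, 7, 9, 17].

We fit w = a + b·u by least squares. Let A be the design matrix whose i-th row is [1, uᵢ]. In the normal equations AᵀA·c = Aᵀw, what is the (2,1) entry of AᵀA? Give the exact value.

16

Row 2 ↔ basis u, column 1 ↔ basis 1, so (AᵀA)_{2,1} = Σᵢ u = (0)·(1) + (2)·(1) + (3)·(1) + (4)·(1) + (7)·(1) = 16.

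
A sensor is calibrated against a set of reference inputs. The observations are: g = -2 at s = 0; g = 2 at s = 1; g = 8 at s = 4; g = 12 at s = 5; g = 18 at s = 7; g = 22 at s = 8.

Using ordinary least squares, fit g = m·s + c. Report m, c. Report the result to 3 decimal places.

Sums needed: Σs·s = 155, Σs = 25, Σ1 = 6.
For Aᵀg: Σs·g = 396, Σg = 60.
Normal equations: [[155, 25]; [25, 6]]·[m, c]ᵀ = [396, 60]ᵀ.
Eliminating c: 6·(row 1) − 25·(row 2) gives 305·m = 6·396 − 25·60 = 876, so m = 876/305.
Then c = (60 − 25·(876/305))/6 = -120/61.

m = 2.872, c = -1.967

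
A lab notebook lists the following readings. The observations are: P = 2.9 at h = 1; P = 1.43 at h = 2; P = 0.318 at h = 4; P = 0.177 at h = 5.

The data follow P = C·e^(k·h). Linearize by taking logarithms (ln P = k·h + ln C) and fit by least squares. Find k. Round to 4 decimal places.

k = -0.7096

Let Y = ln P. Fitting Y = k·h + ln C by least squares:
Sums: Σh = 12.0000, Σ(h)² = 46.0000, Σln P = -1.4549, Σh·ln P = -11.4608.
Normal system: [[46.0000, 12.0000]; [12.0000, 4]]·[k, ln C]ᵀ = [-11.4608, -1.4549]ᵀ.
Solving (det = 40.0000): k = -0.70960, ln C = 1.76507.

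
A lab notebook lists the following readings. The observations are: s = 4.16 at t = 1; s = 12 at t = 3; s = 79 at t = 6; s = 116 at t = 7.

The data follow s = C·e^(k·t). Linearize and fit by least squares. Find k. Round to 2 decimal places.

Linearized form: ln s = k·t + ln C. From the 4 transformed points,
XᵀX = [[95.0000, 17.0000]; [17.0000, 4]], rhs = [68.3721, 13.0335]ᵀ  (here Σt = 17.0000, Σ(t)² = 95.0000, Σln s = 13.0335, Σt·ln s = 68.3721).
Δ = 95.0000·4 − (17.0000)² = 91.0000; k = (68.3721·4 − 17.0000·13.0335)/91.0000 = 0.57054, ln C = (95.0000·13.0335 − 17.0000·68.3721)/91.0000 = 0.83356.

k = 0.57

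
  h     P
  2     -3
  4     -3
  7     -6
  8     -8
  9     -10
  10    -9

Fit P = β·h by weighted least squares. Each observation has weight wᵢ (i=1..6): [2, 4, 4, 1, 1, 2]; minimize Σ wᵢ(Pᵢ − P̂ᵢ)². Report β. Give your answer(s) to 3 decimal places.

With design matrix X, XᵀWX = [[613]] and XᵀWP = [-562]ᵀ.
β = (-562)/613 = -0.916803.

β = -0.917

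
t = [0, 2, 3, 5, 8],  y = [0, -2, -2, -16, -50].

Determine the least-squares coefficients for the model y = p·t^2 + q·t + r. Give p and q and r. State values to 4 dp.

p = -1.0339, q = 2.0734, r = -0.3729

From the data, Σt^2·t^2 = 4818, Σt^2·t = 672, Σt^2 = 102, Σt·t = 102, Σt = 18, Σ1 = 5.
Right-hand side: Σt^2·y = -3626, Σt·y = -490, Σy = -70.
So AᵀA·[p, q, r]ᵀ = Aᵀy: [[4818, 672, 102]; [672, 102, 18]; [102, 18, 5]]·[p, q, r]ᵀ = [-3626, -490, -70]ᵀ.
Inverting the 3×3 Gram matrix, [p, q, r]ᵀ = [-61/59, 367/177, -22/59]ᵀ.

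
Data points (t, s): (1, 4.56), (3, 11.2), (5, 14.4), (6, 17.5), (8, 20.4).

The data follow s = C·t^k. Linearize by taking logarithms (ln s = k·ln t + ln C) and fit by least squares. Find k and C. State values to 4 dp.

k = 0.7203, C = 4.7011

With ln sᵢ as the transformed response and ln tᵢ as the regressor:
AᵀA = [[11.3317, 6.5793]; [6.5793, 5]], rhs = [18.3459, 12.4782]ᵀ  (here Σln t = 6.5793, Σ(ln t)² = 11.3317, Σln s = 12.4782, Σln t·ln s = 18.3459).
Δ = 11.3317·5 − (6.5793)² = 13.3720; k = (18.3459·5 − 6.5793·12.4782)/13.3720 = 0.72033, ln C = (11.3317·12.4782 − 6.5793·18.3459)/13.3720 = 1.54780, so C = exp(1.54780) = 4.70110.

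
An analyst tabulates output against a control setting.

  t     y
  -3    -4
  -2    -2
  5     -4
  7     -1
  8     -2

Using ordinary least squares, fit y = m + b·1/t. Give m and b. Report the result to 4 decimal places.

Sums needed: Σ1 = 5, Σ1/t = -307/840, Σ1/t·1/t = 308449/705600.
Moment sums: Σy = -13, Σ1/t·y = 479/420.
Normal equations: [[5, -307/840]; [-307/840, 308449/705600]]·[m, b]ᵀ = [-13, 479/420]ᵀ.
det = 5·(308449/705600) − (-307/840)² = 361999/176400.
m = ((-13)·(308449/705600) − (-307/840)·(479/420))/(361999/176400) = -3715731/1447996; b = (5·(479/420) − (-307/840)·(-13))/(361999/176400) = 167790/361999.

m = -2.5661, b = 0.4635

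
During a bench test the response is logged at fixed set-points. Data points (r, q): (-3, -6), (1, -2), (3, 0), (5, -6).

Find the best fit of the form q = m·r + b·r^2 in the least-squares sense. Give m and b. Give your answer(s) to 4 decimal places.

m = 0.7940, b = -0.3884

From the data, Σr·r = 44, Σr·r^2 = 126, Σr^2·r^2 = 788.
Right-hand side: Σr·q = -14, Σr^2·q = -206.
So XᵀX·[m, b]ᵀ = Xᵀq: [[44, 126]; [126, 788]]·[m, b]ᵀ = [-14, -206]ᵀ.
Eliminating b: 788·(row 1) − 126·(row 2) gives 18796·m = 788·(-14) − 126·(-206) = 14924, so m = 3731/4699.
Then b = ((-206) − 126·(3731/4699))/788 = -1825/4699.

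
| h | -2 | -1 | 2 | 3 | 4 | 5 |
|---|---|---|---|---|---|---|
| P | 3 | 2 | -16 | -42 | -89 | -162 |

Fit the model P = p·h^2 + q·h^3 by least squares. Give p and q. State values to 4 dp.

p = -1.5669, q = -0.9891

With design matrix M, MᵀM = [[995, 4391]; [4391, 20579]] and MᵀP = [-5902, -27234]ᵀ.
Eliminating q: 20579·(row 1) − 4391·(row 2) gives 1195224·p = 20579·(-5902) − 4391·(-27234) = -1872764, so p = -468191/298806.
Then q = ((-27234) − 4391·(-468191/298806))/20579 = -295537/298806.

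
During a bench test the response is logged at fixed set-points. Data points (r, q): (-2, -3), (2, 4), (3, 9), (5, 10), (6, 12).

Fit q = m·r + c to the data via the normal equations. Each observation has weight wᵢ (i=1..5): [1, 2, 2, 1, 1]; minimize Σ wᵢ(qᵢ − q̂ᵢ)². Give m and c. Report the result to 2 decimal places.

Normal-equation sums: Σwᵢ·r·r = 91, Σwᵢ·r = 19, Σwᵢ·1 = 7.
Moment sums: Σwᵢ·r·q = 198, Σwᵢ·q = 45.
Determinant 91·7 − 19² = 276.
m = (198·7 − 19·45)/276 = 177/92; c = (91·45 − 19·198)/276 = 111/92.

m = 1.92, c = 1.21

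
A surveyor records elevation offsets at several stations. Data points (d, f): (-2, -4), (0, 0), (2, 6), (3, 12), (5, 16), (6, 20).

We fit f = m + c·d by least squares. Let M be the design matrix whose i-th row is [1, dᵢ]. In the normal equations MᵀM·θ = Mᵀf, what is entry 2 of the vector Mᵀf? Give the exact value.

Entry 2 ↔ basis d, so (Mᵀf)_{2} = Σᵢ (d)·fᵢ = (-2)·(-4) + (0)·(0) + (2)·(6) + (3)·(12) + (5)·(16) + (6)·(20) = 256.

256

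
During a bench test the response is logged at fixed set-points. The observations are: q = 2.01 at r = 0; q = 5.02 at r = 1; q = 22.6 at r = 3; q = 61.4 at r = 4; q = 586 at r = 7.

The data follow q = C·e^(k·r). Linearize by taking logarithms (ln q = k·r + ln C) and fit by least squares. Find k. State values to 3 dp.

Let Y = ln q. Fitting Y = k·r + ln C by least squares:
Over the data: Σr = 15.0000, Σ(r)² = 75.0000, Σln q = 15.9202, Σr·ln q = 72.0502.
Normal system: [[75.0000, 15.0000]; [15.0000, 5]]·[k, ln C]ᵀ = [72.0502, 15.9202]ᵀ.
Δ = 75.0000·5 − (15.0000)² = 150.0000; k = (72.0502·5 − 15.0000·15.9202)/150.0000 = 0.80965, ln C = (75.0000·15.9202 − 15.0000·72.0502)/150.0000 = 0.75511.

k = 0.810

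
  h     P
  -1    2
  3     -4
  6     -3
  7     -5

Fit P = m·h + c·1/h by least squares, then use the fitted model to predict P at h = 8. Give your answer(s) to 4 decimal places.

P̂ = -5.2730

Forming XᵀX = [[95, 4]; [4, 2045/1764]] and XᵀP = [-67, -191/42]ᵀ gives XᵀX·[m, c]ᵀ = XᵀP.
det = 95·(2045/1764) − 4² = 166051/1764.
m = ((-67)·(2045/1764) − 4·(-191/42))/(166051/1764) = -104927/166051; c = (95·(-191/42) − 4·(-67))/(166051/1764) = -289338/166051.
At h = 8: P̂ = (-104927/166051)·(8) + (-289338/166051)·(1/8) = -3502333/664204.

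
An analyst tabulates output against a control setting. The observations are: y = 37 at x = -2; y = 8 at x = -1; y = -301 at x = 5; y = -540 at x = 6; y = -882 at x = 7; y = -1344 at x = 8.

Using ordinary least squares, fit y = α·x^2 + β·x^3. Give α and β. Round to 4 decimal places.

Normal-equation sums: Σx^2·x^2 = 8435, Σx^2·x^3 = 60443, Σx^3·x^3 = 442139.
And Σx^2·y = -156043, Σx^3·y = -1145223.
So AᵀA·[α, β]ᵀ = Aᵀy: [[8435, 60443]; [60443, 442139]]·[α, β]ᵀ = [-156043, -1145223]ᵀ.
det = 8435·442139 − 60443² = 76086216.
α = ((-156043)·442139 − 60443·(-1145223))/76086216 = 57004453/19021554; β = (8435·(-1145223) − 60443·(-156043))/76086216 = -57062239/19021554.

α = 2.9968, β = -2.9999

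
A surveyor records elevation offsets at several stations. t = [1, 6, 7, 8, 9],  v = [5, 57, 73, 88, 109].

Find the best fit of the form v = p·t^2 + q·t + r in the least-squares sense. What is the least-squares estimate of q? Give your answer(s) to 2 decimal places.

Normal-equation sums: Σt^2·t^2 = 14355, Σt^2·t = 1801, Σt^2 = 231, Σt·t = 231, Σt = 31, Σ1 = 5.
And Σt^2·v = 20095, Σt·v = 2543, Σv = 332.
AᵀA·[p, q, r]ᵀ = Aᵀv becomes [[14355, 1801, 231]; [1801, 231, 31]; [231, 31, 5]]·[p, q, r]ᵀ = [20095, 2543, 332]ᵀ.
Inverting the 3×3 Gram matrix, [p, q, r]ᵀ = [14589/17198, 76127/17198, -2026/8599]ᵀ.

q = 4.43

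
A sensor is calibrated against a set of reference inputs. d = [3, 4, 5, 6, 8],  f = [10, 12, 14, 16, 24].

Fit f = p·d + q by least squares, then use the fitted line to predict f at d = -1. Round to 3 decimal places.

The normal system MᵀM·[p, q]ᵀ = Mᵀf is [[150, 26]; [26, 5]]·[p, q]ᵀ = [436, 76]ᵀ.
Eliminating q: 5·(row 1) − 26·(row 2) gives 74·p = 5·436 − 26·76 = 204, so p = 102/37.
Then q = (76 − 26·(102/37))/5 = 32/37.
At d = -1: f̂ = (102/37)·(-1) + (32/37)·(1) = -70/37.

f̂ = -1.892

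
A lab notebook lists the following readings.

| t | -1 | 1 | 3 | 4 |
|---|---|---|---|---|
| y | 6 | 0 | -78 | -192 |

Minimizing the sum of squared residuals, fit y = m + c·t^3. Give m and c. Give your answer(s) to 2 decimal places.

m = 3.27, c = -3.04

Forming AᵀA = [[4, 91]; [91, 4827]] and Aᵀy = [-264, -14400]ᵀ gives AᵀA·[m, c]ᵀ = Aᵀy.
det = 4·4827 − 91² = 11027.
m = ((-264)·4827 − 91·(-14400))/11027 = 36072/11027; c = (4·(-14400) − 91·(-264))/11027 = -33576/11027.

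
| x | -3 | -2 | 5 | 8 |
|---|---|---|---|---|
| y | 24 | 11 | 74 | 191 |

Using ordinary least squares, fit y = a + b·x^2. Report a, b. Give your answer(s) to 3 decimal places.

a = -1.880, b = 3.015

From the data, Σ1 = 4, Σx^2 = 102, Σx^2·x^2 = 4818.
Right-hand side: Σy = 300, Σx^2·y = 14334.
Normal equations: [[4, 102]; [102, 4818]]·[a, b]ᵀ = [300, 14334]ᵀ.
Eliminating b: 4818·(row 1) − 102·(row 2) gives 8868·a = 4818·300 − 102·14334 = -16668, so a = -1389/739.
Then b = (14334 − 102·(-1389/739))/4818 = 2228/739.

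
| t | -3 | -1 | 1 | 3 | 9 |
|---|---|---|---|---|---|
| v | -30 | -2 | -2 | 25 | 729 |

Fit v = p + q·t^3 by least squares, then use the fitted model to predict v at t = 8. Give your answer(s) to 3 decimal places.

v̂ = 511.348

Sums needed: Σ1 = 5, Σt^3 = 729, Σt^3·t^3 = 532901.
And Σv = 720, Σt^3·v = 532926.
Eliminating q: 532901·(row 1) − 729·(row 2) gives 2133064·p = 532901·720 − 729·532926 = -4814334, so p = -2407167/1066532.
Then q = (532926 − 729·(-2407167/1066532))/532901 = 1069875/1066532.
At t = 8: v̂ = (-2407167/1066532)·(1) + (1069875/1066532)·(512) = 545368833/1066532.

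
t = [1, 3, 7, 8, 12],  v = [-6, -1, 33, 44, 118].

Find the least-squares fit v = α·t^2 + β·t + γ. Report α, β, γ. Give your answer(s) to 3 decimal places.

α = 0.988, β = -1.600, γ = -5.237

Compute the Gram sums: Σt^2·t^2 = 27315, Σt^2·t = 2611, Σt^2 = 267, Σt·t = 267, Σt = 31, Σ1 = 5.
Moment sums: Σt^2·v = 21410, Σt·v = 1990, Σv = 188.
AᵀA·[α, β, γ]ᵀ = Aᵀv becomes [[27315, 2611, 267]; [2611, 267, 31]; [267, 31, 5]]·[α, β, γ]ᵀ = [21410, 1990, 188]ᵀ.
Row-reducing yields α = 9803/9923, β = -15872/9923, γ = -51969/9923.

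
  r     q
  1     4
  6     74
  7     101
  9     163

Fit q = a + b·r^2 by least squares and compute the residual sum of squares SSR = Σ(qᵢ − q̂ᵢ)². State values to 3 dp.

SSR = 1.688

Normal-equation sums: Σ1 = 4, Σr^2 = 167, Σr^2·r^2 = 10259.
Moment sums: Σq = 342, Σr^2·q = 20820.
So XᵀX·[a, b]ᵀ = Xᵀq: [[4, 167]; [167, 10259]]·[a, b]ᵀ = [342, 20820]ᵀ.
Δ = 4·10259 − 167² = 13147.
a = (342·10259 − 167·20820)/13147 = 31638/13147; b = (4·20820 − 167·342)/13147 = 26166/13147.
Residuals: -5216/13147, -736/13147, 14075/13147, -8123/13147; SSR = 22198/13147.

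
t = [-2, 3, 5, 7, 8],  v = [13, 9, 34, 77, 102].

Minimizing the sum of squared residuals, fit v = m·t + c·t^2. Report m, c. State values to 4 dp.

With design matrix A, AᵀA = [[151, 999]; [999, 7219]] and Aᵀv = [1526, 11284]ᵀ.
det = 151·7219 − 999² = 92068.
m = (1526·7219 − 999·11284)/92068 = -128261/46034; c = (151·11284 − 999·1526)/92068 = 89705/46034.

m = -2.7862, c = 1.9487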